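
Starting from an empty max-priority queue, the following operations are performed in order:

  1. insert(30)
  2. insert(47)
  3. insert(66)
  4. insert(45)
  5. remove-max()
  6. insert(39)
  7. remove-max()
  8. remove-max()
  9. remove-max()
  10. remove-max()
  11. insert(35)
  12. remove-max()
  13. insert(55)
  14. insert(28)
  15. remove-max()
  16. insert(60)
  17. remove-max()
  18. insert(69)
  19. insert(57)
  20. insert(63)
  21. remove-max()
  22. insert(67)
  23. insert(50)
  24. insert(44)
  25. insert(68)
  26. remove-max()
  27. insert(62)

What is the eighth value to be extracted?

insert 30 → {30}
insert 47 → {47, 30}
insert 66 → {66, 47, 30}
insert 45 → {66, 47, 45, 30}
remove-max → 66; now {47, 45, 30}
insert 39 → {47, 45, 39, 30}
remove-max → 47; now {45, 39, 30}
remove-max → 45; now {39, 30}
remove-max → 39; now {30}
remove-max → 30; now {}
insert 35 → {35}
remove-max → 35; now {}
insert 55 → {55}
insert 28 → {55, 28}
remove-max → 55; now {28}
insert 60 → {60, 28}
remove-max → 60; now {28}
insert 69 → {69, 28}
insert 57 → {69, 57, 28}
insert 63 → {69, 63, 57, 28}
remove-max → 69; now {63, 57, 28}
insert 67 → {67, 63, 57, 28}
insert 50 → {67, 63, 57, 50, 28}
insert 44 → {67, 63, 57, 50, 44, 28}
insert 68 → {68, 67, 63, 57, 50, 44, 28}
remove-max → 68; now {67, 63, 57, 50, 44, 28}
insert 62 → {67, 63, 62, 57, 50, 44, 28}

60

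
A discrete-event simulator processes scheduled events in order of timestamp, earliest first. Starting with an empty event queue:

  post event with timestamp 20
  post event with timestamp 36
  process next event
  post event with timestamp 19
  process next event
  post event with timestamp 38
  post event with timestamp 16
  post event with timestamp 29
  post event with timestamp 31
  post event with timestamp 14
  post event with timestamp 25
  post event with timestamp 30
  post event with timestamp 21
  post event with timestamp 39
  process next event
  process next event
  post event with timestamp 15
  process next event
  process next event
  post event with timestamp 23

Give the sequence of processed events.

insert 20 → {20}
insert 36 → {20, 36}
process next event → 20; now {36}
insert 19 → {19, 36}
process next event → 19; now {36}
insert 38 → {36, 38}
insert 16 → {16, 36, 38}
insert 29 → {16, 29, 36, 38}
insert 31 → {16, 29, 31, 36, 38}
insert 14 → {14, 16, 29, 31, 36, 38}
insert 25 → {14, 16, 25, 29, 31, 36, 38}
insert 30 → {14, 16, 25, 29, 30, 31, 36, 38}
insert 21 → {14, 16, 21, 25, 29, 30, 31, 36, 38}
insert 39 → {14, 16, 21, 25, 29, 30, 31, 36, 38, 39}
process next event → 14; now {16, 21, 25, 29, 30, 31, 36, 38, 39}
process next event → 16; now {21, 25, 29, 30, 31, 36, 38, 39}
insert 15 → {15, 21, 25, 29, 30, 31, 36, 38, 39}
process next event → 15; now {21, 25, 29, 30, 31, 36, 38, 39}
process next event → 21; now {25, 29, 30, 31, 36, 38, 39}
insert 23 → {23, 25, 29, 30, 31, 36, 38, 39}

20, 19, 14, 16, 15, 21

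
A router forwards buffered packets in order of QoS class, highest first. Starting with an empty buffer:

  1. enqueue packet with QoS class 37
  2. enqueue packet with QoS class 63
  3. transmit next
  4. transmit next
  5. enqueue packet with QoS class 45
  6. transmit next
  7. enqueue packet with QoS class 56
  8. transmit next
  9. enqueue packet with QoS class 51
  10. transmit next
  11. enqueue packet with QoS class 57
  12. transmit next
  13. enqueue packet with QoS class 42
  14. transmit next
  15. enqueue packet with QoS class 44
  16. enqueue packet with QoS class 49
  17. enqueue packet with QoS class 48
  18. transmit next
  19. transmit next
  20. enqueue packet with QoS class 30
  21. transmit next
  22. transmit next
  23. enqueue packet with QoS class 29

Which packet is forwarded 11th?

30

insert 37 → {37}
insert 63 → {63, 37}
transmit next → 63; now {37}
transmit next → 37; now {}
insert 45 → {45}
transmit next → 45; now {}
insert 56 → {56}
transmit next → 56; now {}
insert 51 → {51}
transmit next → 51; now {}
insert 57 → {57}
transmit next → 57; now {}
insert 42 → {42}
transmit next → 42; now {}
insert 44 → {44}
insert 49 → {49, 44}
insert 48 → {49, 48, 44}
transmit next → 49; now {48, 44}
transmit next → 48; now {44}
insert 30 → {44, 30}
transmit next → 44; now {30}
transmit next → 30; now {}
insert 29 → {29}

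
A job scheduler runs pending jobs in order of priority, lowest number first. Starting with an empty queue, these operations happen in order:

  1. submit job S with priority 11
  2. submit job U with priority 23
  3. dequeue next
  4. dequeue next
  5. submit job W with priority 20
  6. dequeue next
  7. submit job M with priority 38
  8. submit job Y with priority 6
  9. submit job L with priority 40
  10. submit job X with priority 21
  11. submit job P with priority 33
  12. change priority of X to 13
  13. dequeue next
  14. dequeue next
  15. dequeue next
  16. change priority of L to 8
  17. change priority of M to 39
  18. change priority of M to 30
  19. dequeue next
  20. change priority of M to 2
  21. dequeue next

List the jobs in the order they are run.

S, U, W, Y, X, P, L, M

add S (priority 11) → {S:11}
add U (priority 23) → {S:11, U:23}
dequeue next → S; now {U:23}
dequeue next → U; now {}
add W (priority 20) → {W:20}
dequeue next → W; now {}
add M (priority 38) → {M:38}
add Y (priority 6) → {Y:6, M:38}
add L (priority 40) → {Y:6, M:38, L:40}
add X (priority 21) → {Y:6, X:21, M:38, L:40}
add P (priority 33) → {Y:6, X:21, P:33, M:38, L:40}
update X to priority 13 → {Y:6, X:13, P:33, M:38, L:40}
dequeue next → Y; now {X:13, P:33, M:38, L:40}
dequeue next → X; now {P:33, M:38, L:40}
dequeue next → P; now {M:38, L:40}
update L to priority 8 → {L:8, M:38}
update M to priority 39 → {L:8, M:39}
update M to priority 30 → {L:8, M:30}
dequeue next → L; now {M:30}
update M to priority 2 → {M:2}
dequeue next → M; now {}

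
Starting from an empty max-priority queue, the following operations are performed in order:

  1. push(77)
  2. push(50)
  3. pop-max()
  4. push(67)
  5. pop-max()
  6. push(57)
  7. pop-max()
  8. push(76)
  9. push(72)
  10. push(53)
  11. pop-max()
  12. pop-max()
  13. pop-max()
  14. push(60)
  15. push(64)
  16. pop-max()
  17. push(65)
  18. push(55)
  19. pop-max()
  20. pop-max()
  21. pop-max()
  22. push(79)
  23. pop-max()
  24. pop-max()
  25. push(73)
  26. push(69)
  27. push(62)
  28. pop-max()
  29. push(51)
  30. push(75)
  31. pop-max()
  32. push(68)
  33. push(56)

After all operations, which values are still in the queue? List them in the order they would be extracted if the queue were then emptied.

69 → 68 → 62 → 56 → 51

insert 77 → {77}
insert 50 → {77, 50}
pop-max → 77; now {50}
insert 67 → {67, 50}
pop-max → 67; now {50}
insert 57 → {57, 50}
pop-max → 57; now {50}
insert 76 → {76, 50}
insert 72 → {76, 72, 50}
insert 53 → {76, 72, 53, 50}
pop-max → 76; now {72, 53, 50}
pop-max → 72; now {53, 50}
pop-max → 53; now {50}
insert 60 → {60, 50}
insert 64 → {64, 60, 50}
pop-max → 64; now {60, 50}
insert 65 → {65, 60, 50}
insert 55 → {65, 60, 55, 50}
pop-max → 65; now {60, 55, 50}
pop-max → 60; now {55, 50}
pop-max → 55; now {50}
insert 79 → {79, 50}
pop-max → 79; now {50}
pop-max → 50; now {}
insert 73 → {73}
insert 69 → {73, 69}
insert 62 → {73, 69, 62}
pop-max → 73; now {69, 62}
insert 51 → {69, 62, 51}
insert 75 → {75, 69, 62, 51}
pop-max → 75; now {69, 62, 51}
insert 68 → {69, 68, 62, 51}
insert 56 → {69, 68, 62, 56, 51}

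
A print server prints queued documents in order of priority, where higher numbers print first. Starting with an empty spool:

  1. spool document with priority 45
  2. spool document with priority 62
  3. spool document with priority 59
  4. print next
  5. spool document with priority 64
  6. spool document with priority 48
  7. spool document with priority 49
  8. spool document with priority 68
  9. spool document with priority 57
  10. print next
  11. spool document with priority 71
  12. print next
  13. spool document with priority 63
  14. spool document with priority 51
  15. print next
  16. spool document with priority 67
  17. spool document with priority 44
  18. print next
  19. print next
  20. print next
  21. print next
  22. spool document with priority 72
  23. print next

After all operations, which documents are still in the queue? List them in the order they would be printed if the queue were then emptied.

[51, 49, 48, 45, 44]

insert 45 → {45}
insert 62 → {62, 45}
insert 59 → {62, 59, 45}
print next → 62; now {59, 45}
insert 64 → {64, 59, 45}
insert 48 → {64, 59, 48, 45}
insert 49 → {64, 59, 49, 48, 45}
insert 68 → {68, 64, 59, 49, 48, 45}
insert 57 → {68, 64, 59, 57, 49, 48, 45}
print next → 68; now {64, 59, 57, 49, 48, 45}
insert 71 → {71, 64, 59, 57, 49, 48, 45}
print next → 71; now {64, 59, 57, 49, 48, 45}
insert 63 → {64, 63, 59, 57, 49, 48, 45}
insert 51 → {64, 63, 59, 57, 51, 49, 48, 45}
print next → 64; now {63, 59, 57, 51, 49, 48, 45}
insert 67 → {67, 63, 59, 57, 51, 49, 48, 45}
insert 44 → {67, 63, 59, 57, 51, 49, 48, 45, 44}
print next → 67; now {63, 59, 57, 51, 49, 48, 45, 44}
print next → 63; now {59, 57, 51, 49, 48, 45, 44}
print next → 59; now {57, 51, 49, 48, 45, 44}
print next → 57; now {51, 49, 48, 45, 44}
insert 72 → {72, 51, 49, 48, 45, 44}
print next → 72; now {51, 49, 48, 45, 44}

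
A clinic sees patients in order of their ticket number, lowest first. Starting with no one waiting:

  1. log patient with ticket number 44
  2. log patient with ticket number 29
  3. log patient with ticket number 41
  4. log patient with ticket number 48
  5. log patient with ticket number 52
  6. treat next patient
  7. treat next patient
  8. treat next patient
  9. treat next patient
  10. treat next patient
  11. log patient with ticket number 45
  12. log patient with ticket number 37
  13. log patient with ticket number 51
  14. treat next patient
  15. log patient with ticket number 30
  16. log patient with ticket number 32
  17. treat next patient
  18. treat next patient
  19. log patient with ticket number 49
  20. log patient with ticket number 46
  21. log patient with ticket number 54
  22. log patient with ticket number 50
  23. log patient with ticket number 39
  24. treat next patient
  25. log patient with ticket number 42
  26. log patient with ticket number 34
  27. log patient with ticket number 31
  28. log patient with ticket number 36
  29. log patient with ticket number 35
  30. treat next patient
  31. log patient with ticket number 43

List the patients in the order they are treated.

29 → 41 → 44 → 48 → 52 → 37 → 30 → 32 → 39 → 31

insert 44 → {44}
insert 29 → {29, 44}
insert 41 → {29, 41, 44}
insert 48 → {29, 41, 44, 48}
insert 52 → {29, 41, 44, 48, 52}
treat next patient → 29; now {41, 44, 48, 52}
treat next patient → 41; now {44, 48, 52}
treat next patient → 44; now {48, 52}
treat next patient → 48; now {52}
treat next patient → 52; now {}
insert 45 → {45}
insert 37 → {37, 45}
insert 51 → {37, 45, 51}
treat next patient → 37; now {45, 51}
insert 30 → {30, 45, 51}
insert 32 → {30, 32, 45, 51}
treat next patient → 30; now {32, 45, 51}
treat next patient → 32; now {45, 51}
insert 49 → {45, 49, 51}
insert 46 → {45, 46, 49, 51}
insert 54 → {45, 46, 49, 51, 54}
insert 50 → {45, 46, 49, 50, 51, 54}
insert 39 → {39, 45, 46, 49, 50, 51, 54}
treat next patient → 39; now {45, 46, 49, 50, 51, 54}
insert 42 → {42, 45, 46, 49, 50, 51, 54}
insert 34 → {34, 42, 45, 46, 49, 50, 51, 54}
insert 31 → {31, 34, 42, 45, 46, 49, 50, 51, 54}
insert 36 → {31, 34, 36, 42, 45, 46, 49, 50, 51, 54}
insert 35 → {31, 34, 35, 36, 42, 45, 46, 49, 50, 51, 54}
treat next patient → 31; now {34, 35, 36, 42, 45, 46, 49, 50, 51, 54}
insert 43 → {34, 35, 36, 42, 43, 45, 46, 49, 50, 51, 54}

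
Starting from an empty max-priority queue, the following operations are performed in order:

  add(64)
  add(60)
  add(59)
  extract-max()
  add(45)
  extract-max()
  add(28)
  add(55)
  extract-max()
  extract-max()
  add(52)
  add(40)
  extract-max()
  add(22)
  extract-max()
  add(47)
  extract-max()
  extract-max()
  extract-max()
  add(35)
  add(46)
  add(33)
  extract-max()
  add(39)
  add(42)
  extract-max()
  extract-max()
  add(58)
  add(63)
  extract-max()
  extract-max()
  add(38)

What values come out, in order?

64, 60, 59, 55, 52, 45, 47, 40, 28, 46, 42, 39, 63, 58

insert 64 → {64}
insert 60 → {64, 60}
insert 59 → {64, 60, 59}
extract-max → 64; now {60, 59}
insert 45 → {60, 59, 45}
extract-max → 60; now {59, 45}
insert 28 → {59, 45, 28}
insert 55 → {59, 55, 45, 28}
extract-max → 59; now {55, 45, 28}
extract-max → 55; now {45, 28}
insert 52 → {52, 45, 28}
insert 40 → {52, 45, 40, 28}
extract-max → 52; now {45, 40, 28}
insert 22 → {45, 40, 28, 22}
extract-max → 45; now {40, 28, 22}
insert 47 → {47, 40, 28, 22}
extract-max → 47; now {40, 28, 22}
extract-max → 40; now {28, 22}
extract-max → 28; now {22}
insert 35 → {35, 22}
insert 46 → {46, 35, 22}
insert 33 → {46, 35, 33, 22}
extract-max → 46; now {35, 33, 22}
insert 39 → {39, 35, 33, 22}
insert 42 → {42, 39, 35, 33, 22}
extract-max → 42; now {39, 35, 33, 22}
extract-max → 39; now {35, 33, 22}
insert 58 → {58, 35, 33, 22}
insert 63 → {63, 58, 35, 33, 22}
extract-max → 63; now {58, 35, 33, 22}
extract-max → 58; now {35, 33, 22}
insert 38 → {38, 35, 33, 22}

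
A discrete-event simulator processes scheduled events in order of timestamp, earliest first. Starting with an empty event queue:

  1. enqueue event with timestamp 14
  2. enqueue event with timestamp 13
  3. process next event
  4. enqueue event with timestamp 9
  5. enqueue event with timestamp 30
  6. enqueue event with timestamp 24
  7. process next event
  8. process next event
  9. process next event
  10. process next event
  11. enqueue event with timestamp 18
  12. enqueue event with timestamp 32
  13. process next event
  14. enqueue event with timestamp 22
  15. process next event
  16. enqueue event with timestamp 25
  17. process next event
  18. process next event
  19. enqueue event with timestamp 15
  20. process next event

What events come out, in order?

insert 14 → {14}
insert 13 → {13, 14}
process next event → 13; now {14}
insert 9 → {9, 14}
insert 30 → {9, 14, 30}
insert 24 → {9, 14, 24, 30}
process next event → 9; now {14, 24, 30}
process next event → 14; now {24, 30}
process next event → 24; now {30}
process next event → 30; now {}
insert 18 → {18}
insert 32 → {18, 32}
process next event → 18; now {32}
insert 22 → {22, 32}
process next event → 22; now {32}
insert 25 → {25, 32}
process next event → 25; now {32}
process next event → 32; now {}
insert 15 → {15}
process next event → 15; now {}

[13, 9, 14, 24, 30, 18, 22, 25, 32, 15]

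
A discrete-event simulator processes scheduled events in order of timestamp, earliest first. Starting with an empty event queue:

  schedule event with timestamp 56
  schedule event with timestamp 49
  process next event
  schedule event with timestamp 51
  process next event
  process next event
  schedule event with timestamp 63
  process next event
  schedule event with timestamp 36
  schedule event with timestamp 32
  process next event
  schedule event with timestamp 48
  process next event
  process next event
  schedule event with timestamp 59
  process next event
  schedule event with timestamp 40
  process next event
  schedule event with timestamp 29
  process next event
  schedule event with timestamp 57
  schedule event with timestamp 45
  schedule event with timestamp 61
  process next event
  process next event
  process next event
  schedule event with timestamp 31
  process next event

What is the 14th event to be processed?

insert 56 → {56}
insert 49 → {49, 56}
process next event → 49; now {56}
insert 51 → {51, 56}
process next event → 51; now {56}
process next event → 56; now {}
insert 63 → {63}
process next event → 63; now {}
insert 36 → {36}
insert 32 → {32, 36}
process next event → 32; now {36}
insert 48 → {36, 48}
process next event → 36; now {48}
process next event → 48; now {}
insert 59 → {59}
process next event → 59; now {}
insert 40 → {40}
process next event → 40; now {}
insert 29 → {29}
process next event → 29; now {}
insert 57 → {57}
insert 45 → {45, 57}
insert 61 → {45, 57, 61}
process next event → 45; now {57, 61}
process next event → 57; now {61}
process next event → 61; now {}
insert 31 → {31}
process next event → 31; now {}

31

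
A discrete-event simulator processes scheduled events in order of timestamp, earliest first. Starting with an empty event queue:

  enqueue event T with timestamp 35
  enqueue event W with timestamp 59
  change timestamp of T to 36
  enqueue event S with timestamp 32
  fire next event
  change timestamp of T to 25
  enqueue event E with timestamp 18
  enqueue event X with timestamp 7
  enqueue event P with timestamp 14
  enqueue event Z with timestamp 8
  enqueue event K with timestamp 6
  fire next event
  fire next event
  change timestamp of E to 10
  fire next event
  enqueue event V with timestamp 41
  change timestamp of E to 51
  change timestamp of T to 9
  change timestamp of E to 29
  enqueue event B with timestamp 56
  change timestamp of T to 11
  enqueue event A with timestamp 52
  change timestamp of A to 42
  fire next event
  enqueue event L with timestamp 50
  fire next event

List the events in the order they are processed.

add T (timestamp 35) → {T:35}
add W (timestamp 59) → {T:35, W:59}
update T to timestamp 36 → {T:36, W:59}
add S (timestamp 32) → {S:32, T:36, W:59}
fire next event → S; now {T:36, W:59}
update T to timestamp 25 → {T:25, W:59}
add E (timestamp 18) → {E:18, T:25, W:59}
add X (timestamp 7) → {X:7, E:18, T:25, W:59}
add P (timestamp 14) → {X:7, P:14, E:18, T:25, W:59}
add Z (timestamp 8) → {X:7, Z:8, P:14, E:18, T:25, W:59}
add K (timestamp 6) → {K:6, X:7, Z:8, P:14, E:18, T:25, W:59}
fire next event → K; now {X:7, Z:8, P:14, E:18, T:25, W:59}
fire next event → X; now {Z:8, P:14, E:18, T:25, W:59}
update E to timestamp 10 → {Z:8, E:10, P:14, T:25, W:59}
fire next event → Z; now {E:10, P:14, T:25, W:59}
add V (timestamp 41) → {E:10, P:14, T:25, V:41, W:59}
update E to timestamp 51 → {P:14, T:25, V:41, E:51, W:59}
update T to timestamp 9 → {T:9, P:14, V:41, E:51, W:59}
update E to timestamp 29 → {T:9, P:14, E:29, V:41, W:59}
add B (timestamp 56) → {T:9, P:14, E:29, V:41, B:56, W:59}
update T to timestamp 11 → {T:11, P:14, E:29, V:41, B:56, W:59}
add A (timestamp 52) → {T:11, P:14, E:29, V:41, A:52, B:56, W:59}
update A to timestamp 42 → {T:11, P:14, E:29, V:41, A:42, B:56, W:59}
fire next event → T; now {P:14, E:29, V:41, A:42, B:56, W:59}
add L (timestamp 50) → {P:14, E:29, V:41, A:42, L:50, B:56, W:59}
fire next event → P; now {E:29, V:41, A:42, L:50, B:56, W:59}

[S, K, X, Z, T, P]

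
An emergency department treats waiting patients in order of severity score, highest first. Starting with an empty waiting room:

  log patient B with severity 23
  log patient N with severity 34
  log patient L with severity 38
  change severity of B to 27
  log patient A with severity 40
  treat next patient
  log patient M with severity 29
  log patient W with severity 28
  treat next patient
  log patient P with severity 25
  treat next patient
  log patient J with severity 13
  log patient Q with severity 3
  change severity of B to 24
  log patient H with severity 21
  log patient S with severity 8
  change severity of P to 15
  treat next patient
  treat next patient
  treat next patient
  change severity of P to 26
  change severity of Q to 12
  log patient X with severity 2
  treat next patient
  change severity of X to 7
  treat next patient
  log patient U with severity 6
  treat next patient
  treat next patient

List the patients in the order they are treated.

add B (severity 23) → {B:23}
add N (severity 34) → {N:34, B:23}
add L (severity 38) → {L:38, N:34, B:23}
update B to severity 27 → {L:38, N:34, B:27}
add A (severity 40) → {A:40, L:38, N:34, B:27}
treat next patient → A; now {L:38, N:34, B:27}
add M (severity 29) → {L:38, N:34, M:29, B:27}
add W (severity 28) → {L:38, N:34, M:29, W:28, B:27}
treat next patient → L; now {N:34, M:29, W:28, B:27}
add P (severity 25) → {N:34, M:29, W:28, B:27, P:25}
treat next patient → N; now {M:29, W:28, B:27, P:25}
add J (severity 13) → {M:29, W:28, B:27, P:25, J:13}
add Q (severity 3) → {M:29, W:28, B:27, P:25, J:13, Q:3}
update B to severity 24 → {M:29, W:28, P:25, B:24, J:13, Q:3}
add H (severity 21) → {M:29, W:28, P:25, B:24, H:21, J:13, Q:3}
add S (severity 8) → {M:29, W:28, P:25, B:24, H:21, J:13, S:8, Q:3}
update P to severity 15 → {M:29, W:28, B:24, H:21, P:15, J:13, S:8, Q:3}
treat next patient → M; now {W:28, B:24, H:21, P:15, J:13, S:8, Q:3}
treat next patient → W; now {B:24, H:21, P:15, J:13, S:8, Q:3}
treat next patient → B; now {H:21, P:15, J:13, S:8, Q:3}
update P to severity 26 → {P:26, H:21, J:13, S:8, Q:3}
update Q to severity 12 → {P:26, H:21, J:13, Q:12, S:8}
add X (severity 2) → {P:26, H:21, J:13, Q:12, S:8, X:2}
treat next patient → P; now {H:21, J:13, Q:12, S:8, X:2}
update X to severity 7 → {H:21, J:13, Q:12, S:8, X:7}
treat next patient → H; now {J:13, Q:12, S:8, X:7}
add U (severity 6) → {J:13, Q:12, S:8, X:7, U:6}
treat next patient → J; now {Q:12, S:8, X:7, U:6}
treat next patient → Q; now {S:8, X:7, U:6}

A → L → N → M → W → B → P → H → J → Q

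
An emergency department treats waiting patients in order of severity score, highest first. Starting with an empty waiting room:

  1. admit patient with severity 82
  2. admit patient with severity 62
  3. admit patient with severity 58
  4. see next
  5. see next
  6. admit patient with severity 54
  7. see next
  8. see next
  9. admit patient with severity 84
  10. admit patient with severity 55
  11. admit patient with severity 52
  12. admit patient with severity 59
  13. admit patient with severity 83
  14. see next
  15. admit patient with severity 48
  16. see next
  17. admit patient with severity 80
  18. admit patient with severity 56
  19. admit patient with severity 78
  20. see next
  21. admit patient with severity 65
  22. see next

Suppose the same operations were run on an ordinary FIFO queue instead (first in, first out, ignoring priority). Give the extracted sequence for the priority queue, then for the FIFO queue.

insert 82 → {82}
insert 62 → {82, 62}
insert 58 → {82, 62, 58}
see next → 82; now {62, 58}
see next → 62; now {58}
insert 54 → {58, 54}
see next → 58; now {54}
see next → 54; now {}
insert 84 → {84}
insert 55 → {84, 55}
insert 52 → {84, 55, 52}
insert 59 → {84, 59, 55, 52}
insert 83 → {84, 83, 59, 55, 52}
see next → 84; now {83, 59, 55, 52}
insert 48 → {83, 59, 55, 52, 48}
see next → 83; now {59, 55, 52, 48}
insert 80 → {80, 59, 55, 52, 48}
insert 56 → {80, 59, 56, 55, 52, 48}
insert 78 → {80, 78, 59, 56, 55, 52, 48}
see next → 80; now {78, 59, 56, 55, 52, 48}
insert 65 → {78, 65, 59, 56, 55, 52, 48}
see next → 78; now {65, 59, 56, 55, 52, 48}

priority queue: [82, 62, 58, 54, 84, 83, 80, 78]; FIFO queue: 82 → 62 → 58 → 54 → 84 → 55 → 52 → 59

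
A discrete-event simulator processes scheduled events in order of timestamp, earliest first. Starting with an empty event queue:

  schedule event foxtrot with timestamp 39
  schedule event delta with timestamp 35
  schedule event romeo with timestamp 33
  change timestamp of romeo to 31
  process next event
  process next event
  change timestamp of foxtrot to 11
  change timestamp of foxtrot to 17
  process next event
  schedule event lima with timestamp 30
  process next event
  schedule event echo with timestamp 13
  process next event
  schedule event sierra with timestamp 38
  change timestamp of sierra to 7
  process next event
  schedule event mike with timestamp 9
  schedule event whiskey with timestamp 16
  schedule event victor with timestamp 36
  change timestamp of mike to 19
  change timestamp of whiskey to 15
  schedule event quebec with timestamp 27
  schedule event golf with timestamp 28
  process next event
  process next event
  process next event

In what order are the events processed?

add foxtrot (timestamp 39) → {foxtrot:39}
add delta (timestamp 35) → {delta:35, foxtrot:39}
add romeo (timestamp 33) → {romeo:33, delta:35, foxtrot:39}
update romeo to timestamp 31 → {romeo:31, delta:35, foxtrot:39}
process next event → romeo; now {delta:35, foxtrot:39}
process next event → delta; now {foxtrot:39}
update foxtrot to timestamp 11 → {foxtrot:11}
update foxtrot to timestamp 17 → {foxtrot:17}
process next event → foxtrot; now {}
add lima (timestamp 30) → {lima:30}
process next event → lima; now {}
add echo (timestamp 13) → {echo:13}
process next event → echo; now {}
add sierra (timestamp 38) → {sierra:38}
update sierra to timestamp 7 → {sierra:7}
process next event → sierra; now {}
add mike (timestamp 9) → {mike:9}
add whiskey (timestamp 16) → {mike:9, whiskey:16}
add victor (timestamp 36) → {mike:9, whiskey:16, victor:36}
update mike to timestamp 19 → {whiskey:16, mike:19, victor:36}
update whiskey to timestamp 15 → {whiskey:15, mike:19, victor:36}
add quebec (timestamp 27) → {whiskey:15, mike:19, quebec:27, victor:36}
add golf (timestamp 28) → {whiskey:15, mike:19, quebec:27, golf:28, victor:36}
process next event → whiskey; now {mike:19, quebec:27, golf:28, victor:36}
process next event → mike; now {quebec:27, golf:28, victor:36}
process next event → quebec; now {golf:28, victor:36}

romeo → delta → foxtrot → lima → echo → sierra → whiskey → mike → quebec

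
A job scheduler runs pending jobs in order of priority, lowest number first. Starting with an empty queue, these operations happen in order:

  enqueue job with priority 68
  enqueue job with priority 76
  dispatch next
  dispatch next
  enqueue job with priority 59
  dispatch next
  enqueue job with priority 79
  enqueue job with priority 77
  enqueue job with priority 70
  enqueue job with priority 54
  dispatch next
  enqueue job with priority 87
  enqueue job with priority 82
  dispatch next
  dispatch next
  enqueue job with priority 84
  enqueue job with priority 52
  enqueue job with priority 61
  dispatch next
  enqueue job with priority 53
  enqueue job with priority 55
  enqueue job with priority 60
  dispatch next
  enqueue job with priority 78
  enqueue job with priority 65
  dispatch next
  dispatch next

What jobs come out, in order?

68 → 76 → 59 → 54 → 70 → 77 → 52 → 53 → 55 → 60

insert 68 → {68}
insert 76 → {68, 76}
dispatch next → 68; now {76}
dispatch next → 76; now {}
insert 59 → {59}
dispatch next → 59; now {}
insert 79 → {79}
insert 77 → {77, 79}
insert 70 → {70, 77, 79}
insert 54 → {54, 70, 77, 79}
dispatch next → 54; now {70, 77, 79}
insert 87 → {70, 77, 79, 87}
insert 82 → {70, 77, 79, 82, 87}
dispatch next → 70; now {77, 79, 82, 87}
dispatch next → 77; now {79, 82, 87}
insert 84 → {79, 82, 84, 87}
insert 52 → {52, 79, 82, 84, 87}
insert 61 → {52, 61, 79, 82, 84, 87}
dispatch next → 52; now {61, 79, 82, 84, 87}
insert 53 → {53, 61, 79, 82, 84, 87}
insert 55 → {53, 55, 61, 79, 82, 84, 87}
insert 60 → {53, 55, 60, 61, 79, 82, 84, 87}
dispatch next → 53; now {55, 60, 61, 79, 82, 84, 87}
insert 78 → {55, 60, 61, 78, 79, 82, 84, 87}
insert 65 → {55, 60, 61, 65, 78, 79, 82, 84, 87}
dispatch next → 55; now {60, 61, 65, 78, 79, 82, 84, 87}
dispatch next → 60; now {61, 65, 78, 79, 82, 84, 87}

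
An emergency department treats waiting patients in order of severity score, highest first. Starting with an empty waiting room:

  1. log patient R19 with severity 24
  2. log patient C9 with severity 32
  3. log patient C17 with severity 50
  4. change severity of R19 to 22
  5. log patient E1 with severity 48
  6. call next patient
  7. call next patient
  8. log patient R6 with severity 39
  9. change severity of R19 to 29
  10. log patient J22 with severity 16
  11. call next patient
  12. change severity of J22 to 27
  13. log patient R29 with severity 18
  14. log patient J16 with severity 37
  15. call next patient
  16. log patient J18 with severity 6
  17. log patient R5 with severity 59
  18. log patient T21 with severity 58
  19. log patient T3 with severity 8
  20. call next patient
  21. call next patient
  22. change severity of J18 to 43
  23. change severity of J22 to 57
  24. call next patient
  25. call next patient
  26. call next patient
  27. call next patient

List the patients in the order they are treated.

[C17, E1, R6, J16, R5, T21, J22, J18, C9, R19]

add R19 (severity 24) → {R19:24}
add C9 (severity 32) → {C9:32, R19:24}
add C17 (severity 50) → {C17:50, C9:32, R19:24}
update R19 to severity 22 → {C17:50, C9:32, R19:22}
add E1 (severity 48) → {C17:50, E1:48, C9:32, R19:22}
call next patient → C17; now {E1:48, C9:32, R19:22}
call next patient → E1; now {C9:32, R19:22}
add R6 (severity 39) → {R6:39, C9:32, R19:22}
update R19 to severity 29 → {R6:39, C9:32, R19:29}
add J22 (severity 16) → {R6:39, C9:32, R19:29, J22:16}
call next patient → R6; now {C9:32, R19:29, J22:16}
update J22 to severity 27 → {C9:32, R19:29, J22:27}
add R29 (severity 18) → {C9:32, R19:29, J22:27, R29:18}
add J16 (severity 37) → {J16:37, C9:32, R19:29, J22:27, R29:18}
call next patient → J16; now {C9:32, R19:29, J22:27, R29:18}
add J18 (severity 6) → {C9:32, R19:29, J22:27, R29:18, J18:6}
add R5 (severity 59) → {R5:59, C9:32, R19:29, J22:27, R29:18, J18:6}
add T21 (severity 58) → {R5:59, T21:58, C9:32, R19:29, J22:27, R29:18, J18:6}
add T3 (severity 8) → {R5:59, T21:58, C9:32, R19:29, J22:27, R29:18, T3:8, J18:6}
call next patient → R5; now {T21:58, C9:32, R19:29, J22:27, R29:18, T3:8, J18:6}
call next patient → T21; now {C9:32, R19:29, J22:27, R29:18, T3:8, J18:6}
update J18 to severity 43 → {J18:43, C9:32, R19:29, J22:27, R29:18, T3:8}
update J22 to severity 57 → {J22:57, J18:43, C9:32, R19:29, R29:18, T3:8}
call next patient → J22; now {J18:43, C9:32, R19:29, R29:18, T3:8}
call next patient → J18; now {C9:32, R19:29, R29:18, T3:8}
call next patient → C9; now {R19:29, R29:18, T3:8}
call next patient → R19; now {R29:18, T3:8}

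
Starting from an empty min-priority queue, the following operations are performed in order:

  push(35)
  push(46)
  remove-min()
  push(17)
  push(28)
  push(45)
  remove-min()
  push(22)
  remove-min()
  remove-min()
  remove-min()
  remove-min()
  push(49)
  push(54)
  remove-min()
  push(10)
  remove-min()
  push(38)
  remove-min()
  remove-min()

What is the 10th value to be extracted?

insert 35 → {35}
insert 46 → {35, 46}
remove-min → 35; now {46}
insert 17 → {17, 46}
insert 28 → {17, 28, 46}
insert 45 → {17, 28, 45, 46}
remove-min → 17; now {28, 45, 46}
insert 22 → {22, 28, 45, 46}
remove-min → 22; now {28, 45, 46}
remove-min → 28; now {45, 46}
remove-min → 45; now {46}
remove-min → 46; now {}
insert 49 → {49}
insert 54 → {49, 54}
remove-min → 49; now {54}
insert 10 → {10, 54}
remove-min → 10; now {54}
insert 38 → {38, 54}
remove-min → 38; now {54}
remove-min → 54; now {}

54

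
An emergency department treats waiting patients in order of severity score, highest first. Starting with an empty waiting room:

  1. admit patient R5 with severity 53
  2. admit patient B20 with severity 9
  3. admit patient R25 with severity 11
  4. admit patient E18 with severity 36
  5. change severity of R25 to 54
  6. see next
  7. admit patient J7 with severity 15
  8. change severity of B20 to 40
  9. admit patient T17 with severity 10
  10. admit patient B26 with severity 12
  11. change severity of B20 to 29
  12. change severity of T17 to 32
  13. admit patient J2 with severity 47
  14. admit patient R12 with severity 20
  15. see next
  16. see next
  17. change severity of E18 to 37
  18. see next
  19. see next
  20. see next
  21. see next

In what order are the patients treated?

add R5 (severity 53) → {R5:53}
add B20 (severity 9) → {R5:53, B20:9}
add R25 (severity 11) → {R5:53, R25:11, B20:9}
add E18 (severity 36) → {R5:53, E18:36, R25:11, B20:9}
update R25 to severity 54 → {R25:54, R5:53, E18:36, B20:9}
see next → R25; now {R5:53, E18:36, B20:9}
add J7 (severity 15) → {R5:53, E18:36, J7:15, B20:9}
update B20 to severity 40 → {R5:53, B20:40, E18:36, J7:15}
add T17 (severity 10) → {R5:53, B20:40, E18:36, J7:15, T17:10}
add B26 (severity 12) → {R5:53, B20:40, E18:36, J7:15, B26:12, T17:10}
update B20 to severity 29 → {R5:53, E18:36, B20:29, J7:15, B26:12, T17:10}
update T17 to severity 32 → {R5:53, E18:36, T17:32, B20:29, J7:15, B26:12}
add J2 (severity 47) → {R5:53, J2:47, E18:36, T17:32, B20:29, J7:15, B26:12}
add R12 (severity 20) → {R5:53, J2:47, E18:36, T17:32, B20:29, R12:20, J7:15, B26:12}
see next → R5; now {J2:47, E18:36, T17:32, B20:29, R12:20, J7:15, B26:12}
see next → J2; now {E18:36, T17:32, B20:29, R12:20, J7:15, B26:12}
update E18 to severity 37 → {E18:37, T17:32, B20:29, R12:20, J7:15, B26:12}
see next → E18; now {T17:32, B20:29, R12:20, J7:15, B26:12}
see next → T17; now {B20:29, R12:20, J7:15, B26:12}
see next → B20; now {R12:20, J7:15, B26:12}
see next → R12; now {J7:15, B26:12}

R25, R5, J2, E18, T17, B20, R12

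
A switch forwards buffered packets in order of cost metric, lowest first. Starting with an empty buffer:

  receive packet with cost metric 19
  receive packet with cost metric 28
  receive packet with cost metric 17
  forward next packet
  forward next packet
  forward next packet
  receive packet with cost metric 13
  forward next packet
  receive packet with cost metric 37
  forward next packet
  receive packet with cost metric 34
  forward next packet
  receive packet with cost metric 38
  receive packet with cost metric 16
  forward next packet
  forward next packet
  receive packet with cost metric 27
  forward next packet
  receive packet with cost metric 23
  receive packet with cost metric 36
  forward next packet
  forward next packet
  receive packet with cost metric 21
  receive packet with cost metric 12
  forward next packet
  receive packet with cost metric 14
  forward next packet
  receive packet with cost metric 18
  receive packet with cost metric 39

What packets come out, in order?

[17, 19, 28, 13, 37, 34, 16, 38, 27, 23, 36, 12, 14]

insert 19 → {19}
insert 28 → {19, 28}
insert 17 → {17, 19, 28}
forward next packet → 17; now {19, 28}
forward next packet → 19; now {28}
forward next packet → 28; now {}
insert 13 → {13}
forward next packet → 13; now {}
insert 37 → {37}
forward next packet → 37; now {}
insert 34 → {34}
forward next packet → 34; now {}
insert 38 → {38}
insert 16 → {16, 38}
forward next packet → 16; now {38}
forward next packet → 38; now {}
insert 27 → {27}
forward next packet → 27; now {}
insert 23 → {23}
insert 36 → {23, 36}
forward next packet → 23; now {36}
forward next packet → 36; now {}
insert 21 → {21}
insert 12 → {12, 21}
forward next packet → 12; now {21}
insert 14 → {14, 21}
forward next packet → 14; now {21}
insert 18 → {18, 21}
insert 39 → {18, 21, 39}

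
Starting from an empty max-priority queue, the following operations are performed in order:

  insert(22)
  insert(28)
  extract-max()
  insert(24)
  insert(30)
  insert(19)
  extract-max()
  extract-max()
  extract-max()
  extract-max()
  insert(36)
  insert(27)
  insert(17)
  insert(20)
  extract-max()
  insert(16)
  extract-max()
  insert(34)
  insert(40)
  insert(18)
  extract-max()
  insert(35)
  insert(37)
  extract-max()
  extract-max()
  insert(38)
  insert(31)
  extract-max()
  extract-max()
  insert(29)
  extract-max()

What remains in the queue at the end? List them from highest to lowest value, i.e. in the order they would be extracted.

[29, 20, 18, 17, 16]

insert 22 → {22}
insert 28 → {28, 22}
extract-max → 28; now {22}
insert 24 → {24, 22}
insert 30 → {30, 24, 22}
insert 19 → {30, 24, 22, 19}
extract-max → 30; now {24, 22, 19}
extract-max → 24; now {22, 19}
extract-max → 22; now {19}
extract-max → 19; now {}
insert 36 → {36}
insert 27 → {36, 27}
insert 17 → {36, 27, 17}
insert 20 → {36, 27, 20, 17}
extract-max → 36; now {27, 20, 17}
insert 16 → {27, 20, 17, 16}
extract-max → 27; now {20, 17, 16}
insert 34 → {34, 20, 17, 16}
insert 40 → {40, 34, 20, 17, 16}
insert 18 → {40, 34, 20, 18, 17, 16}
extract-max → 40; now {34, 20, 18, 17, 16}
insert 35 → {35, 34, 20, 18, 17, 16}
insert 37 → {37, 35, 34, 20, 18, 17, 16}
extract-max → 37; now {35, 34, 20, 18, 17, 16}
extract-max → 35; now {34, 20, 18, 17, 16}
insert 38 → {38, 34, 20, 18, 17, 16}
insert 31 → {38, 34, 31, 20, 18, 17, 16}
extract-max → 38; now {34, 31, 20, 18, 17, 16}
extract-max → 34; now {31, 20, 18, 17, 16}
insert 29 → {31, 29, 20, 18, 17, 16}
extract-max → 31; now {29, 20, 18, 17, 16}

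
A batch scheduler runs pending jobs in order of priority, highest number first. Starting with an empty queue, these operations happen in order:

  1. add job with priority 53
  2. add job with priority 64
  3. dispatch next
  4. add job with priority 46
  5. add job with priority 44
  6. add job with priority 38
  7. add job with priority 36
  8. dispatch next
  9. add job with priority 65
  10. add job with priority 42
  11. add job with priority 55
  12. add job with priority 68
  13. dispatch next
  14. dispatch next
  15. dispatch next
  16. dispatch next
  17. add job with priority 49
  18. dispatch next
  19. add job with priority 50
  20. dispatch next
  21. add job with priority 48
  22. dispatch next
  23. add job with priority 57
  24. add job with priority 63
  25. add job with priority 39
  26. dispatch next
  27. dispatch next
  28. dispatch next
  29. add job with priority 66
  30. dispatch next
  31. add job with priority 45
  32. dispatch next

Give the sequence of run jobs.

64, 53, 68, 65, 55, 46, 49, 50, 48, 63, 57, 44, 66, 45

insert 53 → {53}
insert 64 → {64, 53}
dispatch next → 64; now {53}
insert 46 → {53, 46}
insert 44 → {53, 46, 44}
insert 38 → {53, 46, 44, 38}
insert 36 → {53, 46, 44, 38, 36}
dispatch next → 53; now {46, 44, 38, 36}
insert 65 → {65, 46, 44, 38, 36}
insert 42 → {65, 46, 44, 42, 38, 36}
insert 55 → {65, 55, 46, 44, 42, 38, 36}
insert 68 → {68, 65, 55, 46, 44, 42, 38, 36}
dispatch next → 68; now {65, 55, 46, 44, 42, 38, 36}
dispatch next → 65; now {55, 46, 44, 42, 38, 36}
dispatch next → 55; now {46, 44, 42, 38, 36}
dispatch next → 46; now {44, 42, 38, 36}
insert 49 → {49, 44, 42, 38, 36}
dispatch next → 49; now {44, 42, 38, 36}
insert 50 → {50, 44, 42, 38, 36}
dispatch next → 50; now {44, 42, 38, 36}
insert 48 → {48, 44, 42, 38, 36}
dispatch next → 48; now {44, 42, 38, 36}
insert 57 → {57, 44, 42, 38, 36}
insert 63 → {63, 57, 44, 42, 38, 36}
insert 39 → {63, 57, 44, 42, 39, 38, 36}
dispatch next → 63; now {57, 44, 42, 39, 38, 36}
dispatch next → 57; now {44, 42, 39, 38, 36}
dispatch next → 44; now {42, 39, 38, 36}
insert 66 → {66, 42, 39, 38, 36}
dispatch next → 66; now {42, 39, 38, 36}
insert 45 → {45, 42, 39, 38, 36}
dispatch next → 45; now {42, 39, 38, 36}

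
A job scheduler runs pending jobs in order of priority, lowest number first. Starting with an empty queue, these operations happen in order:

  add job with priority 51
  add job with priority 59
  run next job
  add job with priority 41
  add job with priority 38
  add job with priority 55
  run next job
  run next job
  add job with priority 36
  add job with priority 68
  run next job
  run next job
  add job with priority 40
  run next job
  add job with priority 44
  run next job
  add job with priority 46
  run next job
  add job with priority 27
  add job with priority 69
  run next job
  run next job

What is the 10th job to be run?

insert 51 → {51}
insert 59 → {51, 59}
run next job → 51; now {59}
insert 41 → {41, 59}
insert 38 → {38, 41, 59}
insert 55 → {38, 41, 55, 59}
run next job → 38; now {41, 55, 59}
run next job → 41; now {55, 59}
insert 36 → {36, 55, 59}
insert 68 → {36, 55, 59, 68}
run next job → 36; now {55, 59, 68}
run next job → 55; now {59, 68}
insert 40 → {40, 59, 68}
run next job → 40; now {59, 68}
insert 44 → {44, 59, 68}
run next job → 44; now {59, 68}
insert 46 → {46, 59, 68}
run next job → 46; now {59, 68}
insert 27 → {27, 59, 68}
insert 69 → {27, 59, 68, 69}
run next job → 27; now {59, 68, 69}
run next job → 59; now {68, 69}

59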